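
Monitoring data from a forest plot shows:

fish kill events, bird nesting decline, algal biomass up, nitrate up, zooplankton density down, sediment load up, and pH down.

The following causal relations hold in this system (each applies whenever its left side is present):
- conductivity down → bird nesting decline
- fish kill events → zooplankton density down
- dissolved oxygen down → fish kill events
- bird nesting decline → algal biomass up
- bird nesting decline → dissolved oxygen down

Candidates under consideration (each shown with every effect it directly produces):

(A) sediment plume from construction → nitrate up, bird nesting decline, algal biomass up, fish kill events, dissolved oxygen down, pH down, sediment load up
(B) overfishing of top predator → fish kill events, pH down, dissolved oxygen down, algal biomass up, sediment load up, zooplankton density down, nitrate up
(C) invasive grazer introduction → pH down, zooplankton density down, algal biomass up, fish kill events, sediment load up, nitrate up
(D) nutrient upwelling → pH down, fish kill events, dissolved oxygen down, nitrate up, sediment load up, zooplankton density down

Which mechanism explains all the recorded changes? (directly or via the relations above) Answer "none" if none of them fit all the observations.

A

Checking each candidate against the observations:
(A) sediment plume from construction — accounts for every observation (zooplankton density down by fish kill events → zooplankton density down)
(B) overfishing of top predator — does not account for bird nesting decline
(C) invasive grazer introduction — fish kill events match; bird nesting decline miss; algal biomass up match; nitrate up match; zooplankton density down match; sediment load up match; pH down match
(D) nutrient upwelling — fish kill events match; bird nesting decline miss; algal biomass up miss; nitrate up match; zooplankton density down match; sediment load up match; pH down match
(A) is the only candidate with no mismatches.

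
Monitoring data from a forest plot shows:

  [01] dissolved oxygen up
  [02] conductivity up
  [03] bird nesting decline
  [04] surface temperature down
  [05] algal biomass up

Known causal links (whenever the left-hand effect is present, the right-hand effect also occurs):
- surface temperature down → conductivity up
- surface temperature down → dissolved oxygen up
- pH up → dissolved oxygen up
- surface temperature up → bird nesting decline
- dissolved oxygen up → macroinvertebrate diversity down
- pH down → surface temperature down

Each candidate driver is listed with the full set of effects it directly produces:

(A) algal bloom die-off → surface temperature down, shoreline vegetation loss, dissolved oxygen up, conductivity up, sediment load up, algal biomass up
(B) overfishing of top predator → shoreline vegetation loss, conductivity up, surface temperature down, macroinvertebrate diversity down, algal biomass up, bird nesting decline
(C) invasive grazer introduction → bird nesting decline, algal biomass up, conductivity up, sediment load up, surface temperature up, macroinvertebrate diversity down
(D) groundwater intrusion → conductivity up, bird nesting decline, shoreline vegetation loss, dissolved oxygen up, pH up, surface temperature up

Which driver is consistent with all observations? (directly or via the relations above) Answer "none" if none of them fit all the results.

Checking each candidate against the observations:
(A) algal bloom die-off — does not account for bird nesting decline
(B) overfishing of top predator — accounts for every observation (dissolved oxygen up via surface temperature down → dissolved oxygen up)
(C) invasive grazer introduction — fails on dissolved oxygen up, surface temperature down (predicts surface temperature up, not surface temperature down)
(D) groundwater intrusion — fails on surface temperature down, algal biomass up (predicts surface temperature up, not surface temperature down)
Only (B) is consistent with every observation.

B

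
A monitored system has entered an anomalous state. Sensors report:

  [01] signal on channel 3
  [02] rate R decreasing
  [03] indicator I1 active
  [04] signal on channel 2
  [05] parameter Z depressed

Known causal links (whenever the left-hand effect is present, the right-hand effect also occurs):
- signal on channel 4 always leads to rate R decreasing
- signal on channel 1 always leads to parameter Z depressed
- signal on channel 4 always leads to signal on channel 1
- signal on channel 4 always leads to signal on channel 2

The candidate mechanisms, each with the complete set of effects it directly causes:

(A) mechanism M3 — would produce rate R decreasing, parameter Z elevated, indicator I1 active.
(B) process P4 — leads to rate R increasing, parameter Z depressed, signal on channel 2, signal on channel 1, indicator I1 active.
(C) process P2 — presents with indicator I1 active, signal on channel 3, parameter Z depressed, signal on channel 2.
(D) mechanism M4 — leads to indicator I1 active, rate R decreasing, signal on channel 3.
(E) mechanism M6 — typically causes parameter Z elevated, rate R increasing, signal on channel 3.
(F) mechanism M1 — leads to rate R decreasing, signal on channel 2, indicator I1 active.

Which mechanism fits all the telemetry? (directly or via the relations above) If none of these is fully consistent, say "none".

none

For each candidate, compare predicted effects to what was observed:
(A) mechanism M3 — signal on channel 3 -; rate R decreasing +; indicator I1 active +; signal on channel 2 -; parameter Z depressed -
(B) process P4 — fails on signal on channel 3, rate R decreasing (predicts rate R increasing, not rate R decreasing)
(C) process P2 — signal on channel 3 +; rate R decreasing -; indicator I1 active +; signal on channel 2 +; parameter Z depressed +
(D) mechanism M4 — does not account for signal on channel 2, parameter Z depressed
(E) mechanism M6 — fails on rate R decreasing, indicator I1 active, signal on channel 2, parameter Z depressed (predicts rate R increasing, not rate R decreasing; predicts parameter Z elevated, not parameter Z depressed)
(F) mechanism M1 — signal on channel 3 -; rate R decreasing +; indicator I1 active +; signal on channel 2 +; parameter Z depressed -
No candidate is consistent with all observations.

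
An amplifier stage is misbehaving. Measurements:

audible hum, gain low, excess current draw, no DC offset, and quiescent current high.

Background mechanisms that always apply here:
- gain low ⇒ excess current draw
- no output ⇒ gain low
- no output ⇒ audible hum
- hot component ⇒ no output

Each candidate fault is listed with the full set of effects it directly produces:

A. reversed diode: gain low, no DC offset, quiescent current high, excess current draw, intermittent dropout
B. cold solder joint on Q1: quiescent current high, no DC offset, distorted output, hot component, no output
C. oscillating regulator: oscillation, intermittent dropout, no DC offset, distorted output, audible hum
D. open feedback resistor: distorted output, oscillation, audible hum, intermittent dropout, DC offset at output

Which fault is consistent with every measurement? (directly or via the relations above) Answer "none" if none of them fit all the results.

B

For each candidate, compare predicted effects to what was observed:
(A) reversed diode — does not account for audible hum
(B) cold solder joint on Q1 — audible hum + (via no output → audible hum); gain low + (via no output → gain low); excess current draw + (via no output → gain low → excess current draw); no DC offset +; quiescent current high +
(C) oscillating regulator — audible hum +; gain low -; excess current draw -; no DC offset +; quiescent current high -
(D) open feedback resistor — fails on gain low, excess current draw, no DC offset, quiescent current high (predicts DC offset at output, not no DC offset)
Only (B) is consistent with every observation.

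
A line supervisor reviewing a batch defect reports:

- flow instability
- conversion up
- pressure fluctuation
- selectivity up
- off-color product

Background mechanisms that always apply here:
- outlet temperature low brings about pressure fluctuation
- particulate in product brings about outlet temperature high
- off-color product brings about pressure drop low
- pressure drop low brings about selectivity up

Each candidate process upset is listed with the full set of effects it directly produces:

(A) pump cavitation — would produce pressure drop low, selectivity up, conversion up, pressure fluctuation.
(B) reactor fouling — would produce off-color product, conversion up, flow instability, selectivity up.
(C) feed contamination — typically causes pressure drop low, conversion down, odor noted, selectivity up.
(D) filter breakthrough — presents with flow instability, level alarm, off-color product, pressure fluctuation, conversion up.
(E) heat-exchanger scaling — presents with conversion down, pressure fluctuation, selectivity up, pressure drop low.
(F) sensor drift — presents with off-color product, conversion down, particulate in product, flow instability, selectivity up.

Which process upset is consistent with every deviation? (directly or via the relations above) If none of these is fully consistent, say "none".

Checking each candidate against the observations:
(A) pump cavitation — does not account for flow instability, off-color product
(B) reactor fouling — flow instability yes; conversion up yes; pressure fluctuation NO; selectivity up yes; off-color product yes
(C) feed contamination — flow instability NO; conversion up NO; pressure fluctuation NO; selectivity up yes; off-color product NO
(D) filter breakthrough — flow instability yes; conversion up yes; pressure fluctuation yes; selectivity up yes (via off-color product → pressure drop low → selectivity up); off-color product yes
(E) heat-exchanger scaling — fails on flow instability, conversion up, off-color product (predicts conversion down, not conversion up)
(F) sensor drift — fails on conversion up, pressure fluctuation (predicts conversion down, not conversion up)
(D) is the only candidate with no mismatches.

D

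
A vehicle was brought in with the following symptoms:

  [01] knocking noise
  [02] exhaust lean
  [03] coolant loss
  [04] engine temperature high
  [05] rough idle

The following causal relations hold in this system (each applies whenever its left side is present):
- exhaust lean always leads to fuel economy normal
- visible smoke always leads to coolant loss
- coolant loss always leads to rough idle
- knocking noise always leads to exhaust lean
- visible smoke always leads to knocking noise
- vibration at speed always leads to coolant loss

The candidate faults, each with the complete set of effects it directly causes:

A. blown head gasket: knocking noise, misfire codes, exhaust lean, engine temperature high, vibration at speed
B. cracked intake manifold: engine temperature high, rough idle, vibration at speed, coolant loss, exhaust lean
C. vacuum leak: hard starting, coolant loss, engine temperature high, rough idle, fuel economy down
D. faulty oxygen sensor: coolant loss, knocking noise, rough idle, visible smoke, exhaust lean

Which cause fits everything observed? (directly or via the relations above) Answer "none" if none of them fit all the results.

Testing each hypothesis:
(A) blown head gasket — accounts for every observation (coolant loss through vibration at speed → coolant loss)
(B) cracked intake manifold — does not account for knocking noise
(C) vacuum leak — knocking noise miss; exhaust lean miss; coolant loss match; engine temperature high match; rough idle match
(D) faulty oxygen sensor — knocking noise match; exhaust lean match; coolant loss match; engine temperature high miss; rough idle match
Only (A) is consistent with every observation.

A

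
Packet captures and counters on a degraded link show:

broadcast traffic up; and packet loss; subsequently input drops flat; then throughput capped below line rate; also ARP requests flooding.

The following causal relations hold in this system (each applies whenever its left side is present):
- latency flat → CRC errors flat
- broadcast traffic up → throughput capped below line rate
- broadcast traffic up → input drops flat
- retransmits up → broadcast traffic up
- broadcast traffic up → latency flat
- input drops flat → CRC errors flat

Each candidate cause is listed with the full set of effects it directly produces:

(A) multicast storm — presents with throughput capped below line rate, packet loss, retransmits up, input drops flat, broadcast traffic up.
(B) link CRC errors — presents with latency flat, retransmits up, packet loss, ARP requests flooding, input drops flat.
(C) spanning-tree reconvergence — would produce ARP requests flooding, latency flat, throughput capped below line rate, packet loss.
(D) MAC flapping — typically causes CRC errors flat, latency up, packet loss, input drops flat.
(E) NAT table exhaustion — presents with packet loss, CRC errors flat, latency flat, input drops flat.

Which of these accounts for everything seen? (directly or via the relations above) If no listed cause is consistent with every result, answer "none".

Testing each hypothesis:
(A) multicast storm — broadcast traffic up ✓; packet loss ✓; input drops flat ✓; throughput capped below line rate ✓; ARP requests flooding ✗
(B) link CRC errors — accounts for every observation (broadcast traffic up by retransmits up → broadcast traffic up)
(C) spanning-tree reconvergence — does not account for broadcast traffic up, input drops flat
(D) MAC flapping — broadcast traffic up ✗; packet loss ✓; input drops flat ✓; throughput capped below line rate ✗; ARP requests flooding ✗
(E) NAT table exhaustion — broadcast traffic up ✗; packet loss ✓; input drops flat ✓; throughput capped below line rate ✗; ARP requests flooding ✗
(B) is the only candidate with no mismatches.

B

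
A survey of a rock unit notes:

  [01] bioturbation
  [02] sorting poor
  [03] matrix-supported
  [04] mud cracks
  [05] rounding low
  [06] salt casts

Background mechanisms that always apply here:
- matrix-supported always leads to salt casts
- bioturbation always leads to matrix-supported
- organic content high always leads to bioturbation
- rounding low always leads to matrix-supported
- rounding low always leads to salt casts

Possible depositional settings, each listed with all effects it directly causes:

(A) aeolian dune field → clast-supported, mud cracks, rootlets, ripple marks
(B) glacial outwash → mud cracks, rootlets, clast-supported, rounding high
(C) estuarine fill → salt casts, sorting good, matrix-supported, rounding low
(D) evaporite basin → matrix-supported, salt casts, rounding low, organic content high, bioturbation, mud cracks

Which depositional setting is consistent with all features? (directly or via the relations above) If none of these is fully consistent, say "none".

For each candidate, compare predicted effects to what was observed:
(A) aeolian dune field — fails on bioturbation, sorting poor, matrix-supported, rounding low, salt casts (predicts clast-supported, not matrix-supported)
(B) glacial outwash — fails on bioturbation, sorting poor, matrix-supported, rounding low, salt casts (predicts clast-supported, not matrix-supported; predicts rounding high, not rounding low)
(C) estuarine fill — fails on bioturbation, sorting poor, mud cracks (predicts sorting good, not sorting poor)
(D) evaporite basin — bioturbation +; sorting poor -; matrix-supported +; mud cracks +; rounding low +; salt casts +
None of the listed candidates fits everything.

none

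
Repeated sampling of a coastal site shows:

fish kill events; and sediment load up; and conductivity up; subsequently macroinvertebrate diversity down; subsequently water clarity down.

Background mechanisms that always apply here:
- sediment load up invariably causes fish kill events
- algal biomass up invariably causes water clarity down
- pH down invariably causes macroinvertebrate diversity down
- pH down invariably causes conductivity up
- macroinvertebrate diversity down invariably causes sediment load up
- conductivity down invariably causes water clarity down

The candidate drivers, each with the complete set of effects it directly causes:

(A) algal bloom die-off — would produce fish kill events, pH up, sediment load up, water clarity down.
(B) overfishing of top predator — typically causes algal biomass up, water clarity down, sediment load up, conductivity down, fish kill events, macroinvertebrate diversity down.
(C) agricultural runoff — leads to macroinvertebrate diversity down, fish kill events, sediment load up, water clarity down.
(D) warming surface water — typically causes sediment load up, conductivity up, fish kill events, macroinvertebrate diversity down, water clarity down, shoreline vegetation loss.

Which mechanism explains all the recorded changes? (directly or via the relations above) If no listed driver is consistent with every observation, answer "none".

D

Checking each candidate against the observations:
(A) algal bloom die-off — fish kill events yes; sediment load up yes; conductivity up NO; macroinvertebrate diversity down NO; water clarity down yes
(B) overfishing of top predator — fails on conductivity up (predicts conductivity down, not conductivity up)
(C) agricultural runoff — does not account for conductivity up
(D) warming surface water — accounts for every observation
(D) is the only candidate with no mismatches.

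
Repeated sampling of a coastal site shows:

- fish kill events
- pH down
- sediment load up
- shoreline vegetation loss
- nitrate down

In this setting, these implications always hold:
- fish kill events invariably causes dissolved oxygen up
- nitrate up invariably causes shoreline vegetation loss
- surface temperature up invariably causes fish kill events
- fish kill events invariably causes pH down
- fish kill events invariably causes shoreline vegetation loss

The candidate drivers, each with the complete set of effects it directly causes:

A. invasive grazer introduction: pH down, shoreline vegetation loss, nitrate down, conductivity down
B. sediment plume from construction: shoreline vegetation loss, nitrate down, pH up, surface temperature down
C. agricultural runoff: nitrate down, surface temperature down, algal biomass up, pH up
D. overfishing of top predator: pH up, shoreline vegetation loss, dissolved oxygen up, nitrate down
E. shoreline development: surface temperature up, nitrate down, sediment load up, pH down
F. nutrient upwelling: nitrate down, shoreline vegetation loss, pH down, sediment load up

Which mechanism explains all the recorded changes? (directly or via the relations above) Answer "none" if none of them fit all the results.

For each candidate, compare predicted effects to what was observed:
(A) invasive grazer introduction — fish kill events NO; pH down yes; sediment load up NO; shoreline vegetation loss yes; nitrate down yes
(B) sediment plume from construction — fails on fish kill events, pH down, sediment load up (predicts pH up, not pH down)
(C) agricultural runoff — fails on fish kill events, pH down, sediment load up, shoreline vegetation loss (predicts pH up, not pH down)
(D) overfishing of top predator — fails on fish kill events, pH down, sediment load up (predicts pH up, not pH down)
(E) shoreline development — fish kill events yes (by surface temperature up → fish kill events); pH down yes; sediment load up yes; shoreline vegetation loss yes (by surface temperature up → fish kill events → shoreline vegetation loss); nitrate down yes
(F) nutrient upwelling — fish kill events NO; pH down yes; sediment load up yes; shoreline vegetation loss yes; nitrate down yes
(E) is the only candidate with no mismatches.

E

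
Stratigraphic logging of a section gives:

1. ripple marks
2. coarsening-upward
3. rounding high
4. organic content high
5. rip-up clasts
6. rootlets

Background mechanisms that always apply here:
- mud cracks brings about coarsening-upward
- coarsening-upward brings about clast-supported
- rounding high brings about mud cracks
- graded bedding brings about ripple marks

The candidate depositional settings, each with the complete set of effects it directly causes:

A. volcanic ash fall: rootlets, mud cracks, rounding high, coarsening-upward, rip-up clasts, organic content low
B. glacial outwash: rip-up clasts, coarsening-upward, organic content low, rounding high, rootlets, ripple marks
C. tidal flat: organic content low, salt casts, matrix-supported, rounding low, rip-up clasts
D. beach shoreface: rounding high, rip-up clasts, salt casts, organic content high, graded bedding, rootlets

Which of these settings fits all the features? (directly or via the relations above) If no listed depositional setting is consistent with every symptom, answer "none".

D

For each candidate, compare predicted effects to what was observed:
(A) volcanic ash fall — fails on ripple marks, organic content high (predicts organic content low, not organic content high)
(B) glacial outwash — fails on organic content high (predicts organic content low, not organic content high)
(C) tidal flat — ripple marks miss; coarsening-upward miss; rounding high miss; organic content high miss; rip-up clasts match; rootlets miss
(D) beach shoreface — ripple marks match (through graded bedding → ripple marks); coarsening-upward match (through rounding high → mud cracks → coarsening-upward); rounding high match; organic content high match; rip-up clasts match; rootlets match
(D) alone accounts for all the evidence.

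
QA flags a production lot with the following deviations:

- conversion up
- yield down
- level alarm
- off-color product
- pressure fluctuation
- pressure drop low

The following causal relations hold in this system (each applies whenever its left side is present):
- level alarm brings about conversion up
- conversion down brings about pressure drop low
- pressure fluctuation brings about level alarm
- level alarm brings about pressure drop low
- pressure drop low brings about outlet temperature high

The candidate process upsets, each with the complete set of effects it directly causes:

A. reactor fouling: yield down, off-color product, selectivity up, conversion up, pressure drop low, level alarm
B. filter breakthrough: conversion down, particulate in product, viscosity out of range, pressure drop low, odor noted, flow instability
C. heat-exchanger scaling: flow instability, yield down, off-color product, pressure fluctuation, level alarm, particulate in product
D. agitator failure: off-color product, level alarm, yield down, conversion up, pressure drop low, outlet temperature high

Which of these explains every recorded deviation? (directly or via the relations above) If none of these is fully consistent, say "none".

C

Per-candidate check:
(A) reactor fouling — conversion up match; yield down match; level alarm match; off-color product match; pressure fluctuation miss; pressure drop low match
(B) filter breakthrough — conversion up miss; yield down miss; level alarm miss; off-color product miss; pressure fluctuation miss; pressure drop low match
(C) heat-exchanger scaling — accounts for every observation (conversion up via level alarm → conversion up)
(D) agitator failure — conversion up match; yield down match; level alarm match; off-color product match; pressure fluctuation miss; pressure drop low match
(C) alone accounts for all the evidence.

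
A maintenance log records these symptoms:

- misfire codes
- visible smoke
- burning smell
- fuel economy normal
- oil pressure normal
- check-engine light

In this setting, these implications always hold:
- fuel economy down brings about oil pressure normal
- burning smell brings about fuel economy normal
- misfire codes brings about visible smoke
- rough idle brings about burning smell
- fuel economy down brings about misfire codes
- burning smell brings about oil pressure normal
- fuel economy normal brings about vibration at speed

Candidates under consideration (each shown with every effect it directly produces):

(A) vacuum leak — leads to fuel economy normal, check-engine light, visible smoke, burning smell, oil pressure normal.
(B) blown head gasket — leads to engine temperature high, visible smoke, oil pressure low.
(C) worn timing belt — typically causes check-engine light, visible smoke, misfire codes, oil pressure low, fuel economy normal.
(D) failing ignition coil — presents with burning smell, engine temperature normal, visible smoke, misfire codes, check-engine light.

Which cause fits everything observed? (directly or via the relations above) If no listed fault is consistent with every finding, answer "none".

Checking each candidate against the observations:
(A) vacuum leak — does not account for misfire codes
(B) blown head gasket — misfire codes miss; visible smoke match; burning smell miss; fuel economy normal miss; oil pressure normal miss; check-engine light miss
(C) worn timing belt — fails on burning smell, oil pressure normal (predicts oil pressure low, not oil pressure normal)
(D) failing ignition coil — accounts for every observation (fuel economy normal through burning smell → fuel economy normal)
(D) alone accounts for all the evidence.

D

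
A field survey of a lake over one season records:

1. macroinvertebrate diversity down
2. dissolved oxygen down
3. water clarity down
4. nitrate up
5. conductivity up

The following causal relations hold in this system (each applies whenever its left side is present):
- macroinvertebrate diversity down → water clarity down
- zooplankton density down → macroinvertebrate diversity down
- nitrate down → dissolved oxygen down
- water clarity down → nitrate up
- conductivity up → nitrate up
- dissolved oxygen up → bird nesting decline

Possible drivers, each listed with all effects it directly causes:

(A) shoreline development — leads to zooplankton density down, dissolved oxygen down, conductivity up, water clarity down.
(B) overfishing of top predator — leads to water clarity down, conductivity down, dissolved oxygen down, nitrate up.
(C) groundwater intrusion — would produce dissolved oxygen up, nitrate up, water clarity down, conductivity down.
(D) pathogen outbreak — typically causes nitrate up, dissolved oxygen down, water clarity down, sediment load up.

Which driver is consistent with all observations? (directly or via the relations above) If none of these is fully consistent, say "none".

A

Checking each candidate against the observations:
(A) shoreline development — macroinvertebrate diversity down yes (via zooplankton density down → macroinvertebrate diversity down); dissolved oxygen down yes; water clarity down yes; nitrate up yes (via water clarity down → nitrate up); conductivity up yes
(B) overfishing of top predator — fails on macroinvertebrate diversity down, conductivity up (predicts conductivity down, not conductivity up)
(C) groundwater intrusion — macroinvertebrate diversity down NO; dissolved oxygen down NO; water clarity down yes; nitrate up yes; conductivity up NO
(D) pathogen outbreak — does not account for macroinvertebrate diversity down, conductivity up
(A) is the only candidate with no mismatches.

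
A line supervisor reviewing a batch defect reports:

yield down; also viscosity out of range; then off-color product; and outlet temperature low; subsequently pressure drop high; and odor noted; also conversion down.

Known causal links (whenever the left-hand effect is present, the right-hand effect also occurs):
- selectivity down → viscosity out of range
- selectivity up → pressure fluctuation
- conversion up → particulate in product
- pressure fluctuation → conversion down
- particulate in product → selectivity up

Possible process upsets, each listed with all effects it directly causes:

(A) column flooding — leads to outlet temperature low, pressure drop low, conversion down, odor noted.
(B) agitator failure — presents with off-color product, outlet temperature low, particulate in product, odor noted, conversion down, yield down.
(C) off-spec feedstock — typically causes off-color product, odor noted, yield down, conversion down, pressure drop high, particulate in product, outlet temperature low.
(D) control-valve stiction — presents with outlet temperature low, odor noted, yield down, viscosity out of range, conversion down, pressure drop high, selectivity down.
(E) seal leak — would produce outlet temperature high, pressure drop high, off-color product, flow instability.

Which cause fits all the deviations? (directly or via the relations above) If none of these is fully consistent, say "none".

Per-candidate check:
(A) column flooding — fails on yield down, viscosity out of range, off-color product, pressure drop high (predicts pressure drop low, not pressure drop high)
(B) agitator failure — yield down ✓; viscosity out of range ✗; off-color product ✓; outlet temperature low ✓; pressure drop high ✗; odor noted ✓; conversion down ✓
(C) off-spec feedstock — does not account for viscosity out of range
(D) control-valve stiction — yield down ✓; viscosity out of range ✓; off-color product ✗; outlet temperature low ✓; pressure drop high ✓; odor noted ✓; conversion down ✓
(E) seal leak — fails on yield down, viscosity out of range, outlet temperature low, odor noted, conversion down (predicts outlet temperature high, not outlet temperature low)
No candidate is consistent with all observations.

none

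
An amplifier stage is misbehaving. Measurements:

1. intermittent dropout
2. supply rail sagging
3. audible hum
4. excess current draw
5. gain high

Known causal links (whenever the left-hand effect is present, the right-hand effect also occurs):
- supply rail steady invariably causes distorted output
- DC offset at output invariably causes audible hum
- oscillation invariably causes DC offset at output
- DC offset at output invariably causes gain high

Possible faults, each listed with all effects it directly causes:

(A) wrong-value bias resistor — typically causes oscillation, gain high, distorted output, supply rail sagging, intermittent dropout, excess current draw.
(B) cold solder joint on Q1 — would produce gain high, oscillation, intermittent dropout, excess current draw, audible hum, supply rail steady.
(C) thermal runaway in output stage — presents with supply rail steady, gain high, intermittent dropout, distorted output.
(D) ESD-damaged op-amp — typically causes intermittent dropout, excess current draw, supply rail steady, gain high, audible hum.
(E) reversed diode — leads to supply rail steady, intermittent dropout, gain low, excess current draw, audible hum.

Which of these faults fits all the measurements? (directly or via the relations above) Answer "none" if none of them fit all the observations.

For each candidate, compare predicted effects to what was observed:
(A) wrong-value bias resistor — accounts for every observation (audible hum via oscillation → DC offset at output → audible hum)
(B) cold solder joint on Q1 — intermittent dropout match; supply rail sagging miss; audible hum match; excess current draw match; gain high match
(C) thermal runaway in output stage — intermittent dropout match; supply rail sagging miss; audible hum miss; excess current draw miss; gain high match
(D) ESD-damaged op-amp — intermittent dropout match; supply rail sagging miss; audible hum match; excess current draw match; gain high match
(E) reversed diode — fails on supply rail sagging, gain high (predicts supply rail steady, not supply rail sagging; predicts gain low, not gain high)
(A) alone accounts for all the evidence.

A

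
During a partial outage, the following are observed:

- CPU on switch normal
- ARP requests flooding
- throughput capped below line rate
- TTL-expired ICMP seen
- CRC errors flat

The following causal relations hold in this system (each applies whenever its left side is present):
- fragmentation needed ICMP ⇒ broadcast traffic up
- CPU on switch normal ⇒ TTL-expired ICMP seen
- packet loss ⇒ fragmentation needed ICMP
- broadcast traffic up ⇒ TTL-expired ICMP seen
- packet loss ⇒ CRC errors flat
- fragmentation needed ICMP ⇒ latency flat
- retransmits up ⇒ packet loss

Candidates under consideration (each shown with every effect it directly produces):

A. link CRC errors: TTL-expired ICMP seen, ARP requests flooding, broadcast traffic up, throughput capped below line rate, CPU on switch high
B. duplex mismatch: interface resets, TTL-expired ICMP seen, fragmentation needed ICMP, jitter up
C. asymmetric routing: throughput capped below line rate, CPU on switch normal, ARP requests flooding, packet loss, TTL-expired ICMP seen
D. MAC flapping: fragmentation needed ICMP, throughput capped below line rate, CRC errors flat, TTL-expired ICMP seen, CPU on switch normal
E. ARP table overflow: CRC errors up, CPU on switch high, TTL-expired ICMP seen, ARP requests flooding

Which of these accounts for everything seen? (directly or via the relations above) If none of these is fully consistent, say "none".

C

Testing each hypothesis:
(A) link CRC errors — CPU on switch normal ✗; ARP requests flooding ✓; throughput capped below line rate ✓; TTL-expired ICMP seen ✓; CRC errors flat ✗
(B) duplex mismatch — does not account for CPU on switch normal, ARP requests flooding, throughput capped below line rate, CRC errors flat
(C) asymmetric routing — CPU on switch normal ✓; ARP requests flooding ✓; throughput capped below line rate ✓; TTL-expired ICMP seen ✓; CRC errors flat ✓ (via packet loss → CRC errors flat)
(D) MAC flapping — CPU on switch normal ✓; ARP requests flooding ✗; throughput capped below line rate ✓; TTL-expired ICMP seen ✓; CRC errors flat ✓
(E) ARP table overflow — CPU on switch normal ✗; ARP requests flooding ✓; throughput capped below line rate ✗; TTL-expired ICMP seen ✓; CRC errors flat ✗
(C) alone accounts for all the evidence.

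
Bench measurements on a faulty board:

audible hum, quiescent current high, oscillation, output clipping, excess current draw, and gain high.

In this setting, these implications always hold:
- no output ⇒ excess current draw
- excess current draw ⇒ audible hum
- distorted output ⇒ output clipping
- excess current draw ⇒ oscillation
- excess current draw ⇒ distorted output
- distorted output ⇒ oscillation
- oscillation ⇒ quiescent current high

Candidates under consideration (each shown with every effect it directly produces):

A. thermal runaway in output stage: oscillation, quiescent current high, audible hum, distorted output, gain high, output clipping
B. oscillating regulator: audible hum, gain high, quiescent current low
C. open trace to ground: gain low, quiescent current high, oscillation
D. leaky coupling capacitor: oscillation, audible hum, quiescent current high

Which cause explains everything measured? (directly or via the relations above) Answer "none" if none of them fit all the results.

Checking each candidate against the observations:
(A) thermal runaway in output stage — does not account for excess current draw
(B) oscillating regulator — fails on quiescent current high, oscillation, output clipping, excess current draw (predicts quiescent current low, not quiescent current high)
(C) open trace to ground — fails on audible hum, output clipping, excess current draw, gain high (predicts gain low, not gain high)
(D) leaky coupling capacitor — audible hum ✓; quiescent current high ✓; oscillation ✓; output clipping ✗; excess current draw ✗; gain high ✗
No candidate is consistent with all observations.

none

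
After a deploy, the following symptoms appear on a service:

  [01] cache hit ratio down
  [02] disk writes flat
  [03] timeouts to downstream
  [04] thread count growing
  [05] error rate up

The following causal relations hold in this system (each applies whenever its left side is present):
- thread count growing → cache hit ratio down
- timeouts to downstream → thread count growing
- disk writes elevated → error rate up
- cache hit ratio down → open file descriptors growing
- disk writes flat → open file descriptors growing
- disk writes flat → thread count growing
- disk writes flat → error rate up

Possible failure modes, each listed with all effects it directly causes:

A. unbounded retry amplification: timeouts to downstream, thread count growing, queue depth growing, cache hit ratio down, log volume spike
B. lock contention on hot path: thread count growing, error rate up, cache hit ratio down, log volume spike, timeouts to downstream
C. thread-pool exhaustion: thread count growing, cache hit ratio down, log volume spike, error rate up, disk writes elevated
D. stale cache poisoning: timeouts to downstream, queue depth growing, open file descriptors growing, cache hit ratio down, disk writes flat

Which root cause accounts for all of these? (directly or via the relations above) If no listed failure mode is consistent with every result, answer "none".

D

Per-candidate check:
(A) unbounded retry amplification — cache hit ratio down +; disk writes flat -; timeouts to downstream +; thread count growing +; error rate up -
(B) lock contention on hot path — does not account for disk writes flat
(C) thread-pool exhaustion — cache hit ratio down +; disk writes flat -; timeouts to downstream -; thread count growing +; error rate up +
(D) stale cache poisoning — cache hit ratio down +; disk writes flat +; timeouts to downstream +; thread count growing + (by timeouts to downstream → thread count growing); error rate up + (by disk writes flat → error rate up)
Only (D) is consistent with every observation.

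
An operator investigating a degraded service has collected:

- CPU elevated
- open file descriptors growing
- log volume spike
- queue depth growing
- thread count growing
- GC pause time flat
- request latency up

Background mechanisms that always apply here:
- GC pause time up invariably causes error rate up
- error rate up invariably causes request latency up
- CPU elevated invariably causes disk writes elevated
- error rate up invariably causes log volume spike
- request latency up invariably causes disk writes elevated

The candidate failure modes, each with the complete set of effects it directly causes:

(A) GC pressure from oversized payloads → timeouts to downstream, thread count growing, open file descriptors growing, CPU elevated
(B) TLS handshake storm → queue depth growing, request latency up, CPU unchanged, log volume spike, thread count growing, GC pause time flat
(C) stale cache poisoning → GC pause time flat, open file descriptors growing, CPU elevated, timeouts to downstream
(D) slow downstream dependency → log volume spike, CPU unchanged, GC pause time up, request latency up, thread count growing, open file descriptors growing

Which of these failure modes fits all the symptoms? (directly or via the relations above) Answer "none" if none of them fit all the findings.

Testing each hypothesis:
(A) GC pressure from oversized payloads — CPU elevated yes; open file descriptors growing yes; log volume spike NO; queue depth growing NO; thread count growing yes; GC pause time flat NO; request latency up NO
(B) TLS handshake storm — CPU elevated NO; open file descriptors growing NO; log volume spike yes; queue depth growing yes; thread count growing yes; GC pause time flat yes; request latency up yes
(C) stale cache poisoning — does not account for log volume spike, queue depth growing, thread count growing, request latency up
(D) slow downstream dependency — CPU elevated NO; open file descriptors growing yes; log volume spike yes; queue depth growing NO; thread count growing yes; GC pause time flat NO; request latency up yes
No candidate is consistent with all observations.

none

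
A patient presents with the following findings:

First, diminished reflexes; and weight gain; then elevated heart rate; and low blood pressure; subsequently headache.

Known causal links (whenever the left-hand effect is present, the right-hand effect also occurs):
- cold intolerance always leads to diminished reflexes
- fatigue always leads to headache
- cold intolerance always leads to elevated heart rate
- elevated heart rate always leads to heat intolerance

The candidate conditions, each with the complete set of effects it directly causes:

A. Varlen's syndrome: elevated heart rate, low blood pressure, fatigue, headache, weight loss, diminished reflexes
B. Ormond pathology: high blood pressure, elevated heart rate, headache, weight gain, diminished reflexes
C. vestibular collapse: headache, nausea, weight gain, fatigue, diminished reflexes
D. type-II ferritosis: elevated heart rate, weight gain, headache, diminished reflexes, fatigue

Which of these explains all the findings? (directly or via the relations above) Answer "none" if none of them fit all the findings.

For each candidate, compare predicted effects to what was observed:
(A) Varlen's syndrome — fails on weight gain (predicts weight loss, not weight gain)
(B) Ormond pathology — diminished reflexes yes; weight gain yes; elevated heart rate yes; low blood pressure NO; headache yes
(C) vestibular collapse — does not account for elevated heart rate, low blood pressure
(D) type-II ferritosis — does not account for low blood pressure
None of the listed candidates fits everything.

none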